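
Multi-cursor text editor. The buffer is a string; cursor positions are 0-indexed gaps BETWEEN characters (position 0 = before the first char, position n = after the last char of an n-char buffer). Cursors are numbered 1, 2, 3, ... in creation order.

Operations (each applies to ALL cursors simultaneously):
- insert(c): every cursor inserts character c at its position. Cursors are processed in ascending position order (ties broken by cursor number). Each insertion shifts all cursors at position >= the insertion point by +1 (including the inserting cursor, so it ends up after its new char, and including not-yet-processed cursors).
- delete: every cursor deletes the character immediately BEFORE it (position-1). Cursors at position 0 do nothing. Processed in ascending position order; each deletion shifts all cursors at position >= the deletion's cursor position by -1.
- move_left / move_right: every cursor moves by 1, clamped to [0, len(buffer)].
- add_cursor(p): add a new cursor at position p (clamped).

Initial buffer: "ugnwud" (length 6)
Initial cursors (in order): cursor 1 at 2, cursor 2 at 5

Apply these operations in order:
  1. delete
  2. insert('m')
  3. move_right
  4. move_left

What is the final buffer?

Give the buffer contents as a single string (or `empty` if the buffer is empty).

After op 1 (delete): buffer="unwd" (len 4), cursors c1@1 c2@3, authorship ....
After op 2 (insert('m')): buffer="umnwmd" (len 6), cursors c1@2 c2@5, authorship .1..2.
After op 3 (move_right): buffer="umnwmd" (len 6), cursors c1@3 c2@6, authorship .1..2.
After op 4 (move_left): buffer="umnwmd" (len 6), cursors c1@2 c2@5, authorship .1..2.

Answer: umnwmd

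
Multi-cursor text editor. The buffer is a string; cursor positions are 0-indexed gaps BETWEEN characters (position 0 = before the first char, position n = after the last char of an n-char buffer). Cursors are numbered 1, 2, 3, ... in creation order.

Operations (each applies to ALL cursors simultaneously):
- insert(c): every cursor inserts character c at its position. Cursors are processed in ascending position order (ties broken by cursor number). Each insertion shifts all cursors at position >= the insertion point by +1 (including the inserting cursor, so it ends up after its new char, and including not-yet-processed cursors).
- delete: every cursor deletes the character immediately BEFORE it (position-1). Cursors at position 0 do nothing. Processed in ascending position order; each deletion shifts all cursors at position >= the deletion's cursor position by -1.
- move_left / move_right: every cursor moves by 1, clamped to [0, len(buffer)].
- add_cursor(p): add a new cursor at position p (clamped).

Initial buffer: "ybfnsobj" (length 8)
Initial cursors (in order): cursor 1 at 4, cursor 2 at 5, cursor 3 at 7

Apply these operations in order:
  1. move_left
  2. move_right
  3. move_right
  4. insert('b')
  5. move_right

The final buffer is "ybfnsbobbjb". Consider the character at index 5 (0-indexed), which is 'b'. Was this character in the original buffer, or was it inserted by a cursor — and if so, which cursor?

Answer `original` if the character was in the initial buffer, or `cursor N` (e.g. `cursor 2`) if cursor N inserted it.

After op 1 (move_left): buffer="ybfnsobj" (len 8), cursors c1@3 c2@4 c3@6, authorship ........
After op 2 (move_right): buffer="ybfnsobj" (len 8), cursors c1@4 c2@5 c3@7, authorship ........
After op 3 (move_right): buffer="ybfnsobj" (len 8), cursors c1@5 c2@6 c3@8, authorship ........
After op 4 (insert('b')): buffer="ybfnsbobbjb" (len 11), cursors c1@6 c2@8 c3@11, authorship .....1.2..3
After op 5 (move_right): buffer="ybfnsbobbjb" (len 11), cursors c1@7 c2@9 c3@11, authorship .....1.2..3
Authorship (.=original, N=cursor N): . . . . . 1 . 2 . . 3
Index 5: author = 1

Answer: cursor 1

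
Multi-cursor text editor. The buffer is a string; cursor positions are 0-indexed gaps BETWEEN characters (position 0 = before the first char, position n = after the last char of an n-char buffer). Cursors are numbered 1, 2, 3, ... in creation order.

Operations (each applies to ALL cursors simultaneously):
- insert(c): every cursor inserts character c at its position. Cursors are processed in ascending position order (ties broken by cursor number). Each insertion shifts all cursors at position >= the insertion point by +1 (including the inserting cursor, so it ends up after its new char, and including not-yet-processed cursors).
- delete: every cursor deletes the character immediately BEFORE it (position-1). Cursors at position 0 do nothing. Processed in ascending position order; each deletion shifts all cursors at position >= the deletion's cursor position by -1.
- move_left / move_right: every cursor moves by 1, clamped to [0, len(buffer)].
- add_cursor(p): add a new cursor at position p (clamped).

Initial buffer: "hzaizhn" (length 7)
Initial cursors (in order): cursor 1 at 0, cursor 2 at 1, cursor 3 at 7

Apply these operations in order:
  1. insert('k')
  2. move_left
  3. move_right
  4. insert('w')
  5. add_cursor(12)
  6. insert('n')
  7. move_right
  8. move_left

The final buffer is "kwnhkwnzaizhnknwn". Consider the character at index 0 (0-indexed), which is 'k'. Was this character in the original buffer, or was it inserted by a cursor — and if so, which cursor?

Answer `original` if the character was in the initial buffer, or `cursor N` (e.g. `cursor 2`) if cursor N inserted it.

After op 1 (insert('k')): buffer="khkzaizhnk" (len 10), cursors c1@1 c2@3 c3@10, authorship 1.2......3
After op 2 (move_left): buffer="khkzaizhnk" (len 10), cursors c1@0 c2@2 c3@9, authorship 1.2......3
After op 3 (move_right): buffer="khkzaizhnk" (len 10), cursors c1@1 c2@3 c3@10, authorship 1.2......3
After op 4 (insert('w')): buffer="kwhkwzaizhnkw" (len 13), cursors c1@2 c2@5 c3@13, authorship 11.22......33
After op 5 (add_cursor(12)): buffer="kwhkwzaizhnkw" (len 13), cursors c1@2 c2@5 c4@12 c3@13, authorship 11.22......33
After op 6 (insert('n')): buffer="kwnhkwnzaizhnknwn" (len 17), cursors c1@3 c2@7 c4@15 c3@17, authorship 111.222......3433
After op 7 (move_right): buffer="kwnhkwnzaizhnknwn" (len 17), cursors c1@4 c2@8 c4@16 c3@17, authorship 111.222......3433
After op 8 (move_left): buffer="kwnhkwnzaizhnknwn" (len 17), cursors c1@3 c2@7 c4@15 c3@16, authorship 111.222......3433
Authorship (.=original, N=cursor N): 1 1 1 . 2 2 2 . . . . . . 3 4 3 3
Index 0: author = 1

Answer: cursor 1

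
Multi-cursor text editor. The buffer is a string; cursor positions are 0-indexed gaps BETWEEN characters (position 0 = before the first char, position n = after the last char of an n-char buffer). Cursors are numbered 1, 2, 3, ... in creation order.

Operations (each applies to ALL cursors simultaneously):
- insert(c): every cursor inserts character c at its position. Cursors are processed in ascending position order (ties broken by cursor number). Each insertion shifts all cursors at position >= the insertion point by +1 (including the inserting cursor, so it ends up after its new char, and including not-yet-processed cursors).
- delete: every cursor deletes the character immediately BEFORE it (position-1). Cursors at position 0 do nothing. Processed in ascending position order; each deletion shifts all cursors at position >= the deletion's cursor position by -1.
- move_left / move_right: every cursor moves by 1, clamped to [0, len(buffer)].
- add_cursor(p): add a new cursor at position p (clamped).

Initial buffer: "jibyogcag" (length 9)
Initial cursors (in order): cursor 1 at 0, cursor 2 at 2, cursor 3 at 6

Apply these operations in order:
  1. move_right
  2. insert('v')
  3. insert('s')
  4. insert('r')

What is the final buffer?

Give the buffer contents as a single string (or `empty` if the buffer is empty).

Answer: jvsribvsryogcvsrag

Derivation:
After op 1 (move_right): buffer="jibyogcag" (len 9), cursors c1@1 c2@3 c3@7, authorship .........
After op 2 (insert('v')): buffer="jvibvyogcvag" (len 12), cursors c1@2 c2@5 c3@10, authorship .1..2....3..
After op 3 (insert('s')): buffer="jvsibvsyogcvsag" (len 15), cursors c1@3 c2@7 c3@13, authorship .11..22....33..
After op 4 (insert('r')): buffer="jvsribvsryogcvsrag" (len 18), cursors c1@4 c2@9 c3@16, authorship .111..222....333..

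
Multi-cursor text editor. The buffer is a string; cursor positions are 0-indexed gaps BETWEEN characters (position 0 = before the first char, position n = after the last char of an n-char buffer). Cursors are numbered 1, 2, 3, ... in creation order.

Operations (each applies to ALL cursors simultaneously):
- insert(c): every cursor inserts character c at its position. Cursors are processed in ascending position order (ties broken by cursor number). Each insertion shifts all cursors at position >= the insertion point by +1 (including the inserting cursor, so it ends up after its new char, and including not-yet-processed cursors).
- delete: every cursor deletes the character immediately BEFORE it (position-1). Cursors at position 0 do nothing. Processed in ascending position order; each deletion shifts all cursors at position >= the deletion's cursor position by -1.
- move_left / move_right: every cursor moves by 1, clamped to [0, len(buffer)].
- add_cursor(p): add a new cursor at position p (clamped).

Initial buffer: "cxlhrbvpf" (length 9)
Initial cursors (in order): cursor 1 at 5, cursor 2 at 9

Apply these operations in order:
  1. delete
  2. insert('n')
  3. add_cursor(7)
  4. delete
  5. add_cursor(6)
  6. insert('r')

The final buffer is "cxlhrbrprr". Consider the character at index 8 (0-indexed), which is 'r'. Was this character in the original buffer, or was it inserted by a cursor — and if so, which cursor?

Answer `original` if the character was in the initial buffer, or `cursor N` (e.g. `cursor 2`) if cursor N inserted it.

Answer: cursor 2

Derivation:
After op 1 (delete): buffer="cxlhbvp" (len 7), cursors c1@4 c2@7, authorship .......
After op 2 (insert('n')): buffer="cxlhnbvpn" (len 9), cursors c1@5 c2@9, authorship ....1...2
After op 3 (add_cursor(7)): buffer="cxlhnbvpn" (len 9), cursors c1@5 c3@7 c2@9, authorship ....1...2
After op 4 (delete): buffer="cxlhbp" (len 6), cursors c1@4 c3@5 c2@6, authorship ......
After op 5 (add_cursor(6)): buffer="cxlhbp" (len 6), cursors c1@4 c3@5 c2@6 c4@6, authorship ......
After op 6 (insert('r')): buffer="cxlhrbrprr" (len 10), cursors c1@5 c3@7 c2@10 c4@10, authorship ....1.3.24
Authorship (.=original, N=cursor N): . . . . 1 . 3 . 2 4
Index 8: author = 2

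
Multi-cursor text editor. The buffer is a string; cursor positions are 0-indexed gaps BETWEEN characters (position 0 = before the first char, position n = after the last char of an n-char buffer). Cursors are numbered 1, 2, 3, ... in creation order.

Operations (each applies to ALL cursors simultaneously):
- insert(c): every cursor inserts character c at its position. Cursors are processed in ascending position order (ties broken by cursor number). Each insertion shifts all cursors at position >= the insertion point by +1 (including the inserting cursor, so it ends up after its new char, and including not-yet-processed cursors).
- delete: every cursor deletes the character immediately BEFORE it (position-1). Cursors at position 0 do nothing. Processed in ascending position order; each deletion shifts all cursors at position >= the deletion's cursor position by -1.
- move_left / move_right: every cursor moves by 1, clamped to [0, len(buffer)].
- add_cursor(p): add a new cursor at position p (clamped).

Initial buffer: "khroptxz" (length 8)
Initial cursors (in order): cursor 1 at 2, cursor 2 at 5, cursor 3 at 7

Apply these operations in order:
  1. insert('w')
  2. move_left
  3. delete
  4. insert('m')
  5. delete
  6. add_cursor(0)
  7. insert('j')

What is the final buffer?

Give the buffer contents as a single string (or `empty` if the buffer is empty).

After op 1 (insert('w')): buffer="khwropwtxwz" (len 11), cursors c1@3 c2@7 c3@10, authorship ..1...2..3.
After op 2 (move_left): buffer="khwropwtxwz" (len 11), cursors c1@2 c2@6 c3@9, authorship ..1...2..3.
After op 3 (delete): buffer="kwrowtwz" (len 8), cursors c1@1 c2@4 c3@6, authorship .1..2.3.
After op 4 (insert('m')): buffer="kmwromwtmwz" (len 11), cursors c1@2 c2@6 c3@9, authorship .11..22.33.
After op 5 (delete): buffer="kwrowtwz" (len 8), cursors c1@1 c2@4 c3@6, authorship .1..2.3.
After op 6 (add_cursor(0)): buffer="kwrowtwz" (len 8), cursors c4@0 c1@1 c2@4 c3@6, authorship .1..2.3.
After op 7 (insert('j')): buffer="jkjwrojwtjwz" (len 12), cursors c4@1 c1@3 c2@7 c3@10, authorship 4.11..22.33.

Answer: jkjwrojwtjwz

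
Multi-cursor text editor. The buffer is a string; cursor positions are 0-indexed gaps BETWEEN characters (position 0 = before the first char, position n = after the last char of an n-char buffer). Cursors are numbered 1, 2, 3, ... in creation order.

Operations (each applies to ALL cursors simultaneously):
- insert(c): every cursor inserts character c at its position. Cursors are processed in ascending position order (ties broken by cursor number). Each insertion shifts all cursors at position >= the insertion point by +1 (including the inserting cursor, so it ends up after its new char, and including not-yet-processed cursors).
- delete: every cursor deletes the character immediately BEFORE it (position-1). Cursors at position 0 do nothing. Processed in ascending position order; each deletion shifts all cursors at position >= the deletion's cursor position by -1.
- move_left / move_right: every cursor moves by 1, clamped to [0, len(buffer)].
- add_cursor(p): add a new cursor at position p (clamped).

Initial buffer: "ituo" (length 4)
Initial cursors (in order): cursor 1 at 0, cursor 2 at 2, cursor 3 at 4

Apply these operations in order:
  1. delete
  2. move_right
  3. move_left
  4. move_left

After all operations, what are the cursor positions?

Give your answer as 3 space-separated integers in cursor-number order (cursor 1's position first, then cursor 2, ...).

After op 1 (delete): buffer="iu" (len 2), cursors c1@0 c2@1 c3@2, authorship ..
After op 2 (move_right): buffer="iu" (len 2), cursors c1@1 c2@2 c3@2, authorship ..
After op 3 (move_left): buffer="iu" (len 2), cursors c1@0 c2@1 c3@1, authorship ..
After op 4 (move_left): buffer="iu" (len 2), cursors c1@0 c2@0 c3@0, authorship ..

Answer: 0 0 0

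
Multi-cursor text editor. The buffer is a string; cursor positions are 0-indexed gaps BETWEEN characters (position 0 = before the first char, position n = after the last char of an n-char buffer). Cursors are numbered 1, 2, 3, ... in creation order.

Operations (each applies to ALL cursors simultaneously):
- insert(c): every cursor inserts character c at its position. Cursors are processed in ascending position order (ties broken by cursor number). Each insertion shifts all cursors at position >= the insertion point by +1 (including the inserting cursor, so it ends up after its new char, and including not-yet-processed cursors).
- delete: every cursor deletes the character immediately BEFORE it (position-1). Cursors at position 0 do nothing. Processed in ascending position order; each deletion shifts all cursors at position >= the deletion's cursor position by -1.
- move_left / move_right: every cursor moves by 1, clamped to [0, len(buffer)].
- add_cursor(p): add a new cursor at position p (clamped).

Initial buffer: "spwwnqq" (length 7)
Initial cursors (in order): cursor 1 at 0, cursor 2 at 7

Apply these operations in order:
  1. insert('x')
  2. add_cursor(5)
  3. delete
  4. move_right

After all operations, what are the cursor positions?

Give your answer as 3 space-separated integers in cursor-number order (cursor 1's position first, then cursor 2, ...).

After op 1 (insert('x')): buffer="xspwwnqqx" (len 9), cursors c1@1 c2@9, authorship 1.......2
After op 2 (add_cursor(5)): buffer="xspwwnqqx" (len 9), cursors c1@1 c3@5 c2@9, authorship 1.......2
After op 3 (delete): buffer="spwnqq" (len 6), cursors c1@0 c3@3 c2@6, authorship ......
After op 4 (move_right): buffer="spwnqq" (len 6), cursors c1@1 c3@4 c2@6, authorship ......

Answer: 1 6 4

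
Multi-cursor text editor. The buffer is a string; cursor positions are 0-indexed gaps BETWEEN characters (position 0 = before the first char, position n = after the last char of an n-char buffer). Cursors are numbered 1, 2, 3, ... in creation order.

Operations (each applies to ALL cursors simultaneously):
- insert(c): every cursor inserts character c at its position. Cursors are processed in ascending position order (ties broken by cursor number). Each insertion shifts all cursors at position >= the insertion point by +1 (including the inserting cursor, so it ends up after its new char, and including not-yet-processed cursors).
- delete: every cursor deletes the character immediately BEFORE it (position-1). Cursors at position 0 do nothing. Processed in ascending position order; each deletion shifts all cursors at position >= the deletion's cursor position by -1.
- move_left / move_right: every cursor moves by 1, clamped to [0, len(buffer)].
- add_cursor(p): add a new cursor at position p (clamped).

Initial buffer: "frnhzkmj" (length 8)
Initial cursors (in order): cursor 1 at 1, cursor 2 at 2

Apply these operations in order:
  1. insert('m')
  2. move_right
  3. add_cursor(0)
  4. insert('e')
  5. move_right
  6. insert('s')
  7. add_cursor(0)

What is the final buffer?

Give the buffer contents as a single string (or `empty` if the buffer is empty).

After op 1 (insert('m')): buffer="fmrmnhzkmj" (len 10), cursors c1@2 c2@4, authorship .1.2......
After op 2 (move_right): buffer="fmrmnhzkmj" (len 10), cursors c1@3 c2@5, authorship .1.2......
After op 3 (add_cursor(0)): buffer="fmrmnhzkmj" (len 10), cursors c3@0 c1@3 c2@5, authorship .1.2......
After op 4 (insert('e')): buffer="efmremnehzkmj" (len 13), cursors c3@1 c1@5 c2@8, authorship 3.1.12.2.....
After op 5 (move_right): buffer="efmremnehzkmj" (len 13), cursors c3@2 c1@6 c2@9, authorship 3.1.12.2.....
After op 6 (insert('s')): buffer="efsmremsnehszkmj" (len 16), cursors c3@3 c1@8 c2@12, authorship 3.31.121.2.2....
After op 7 (add_cursor(0)): buffer="efsmremsnehszkmj" (len 16), cursors c4@0 c3@3 c1@8 c2@12, authorship 3.31.121.2.2....

Answer: efsmremsnehszkmj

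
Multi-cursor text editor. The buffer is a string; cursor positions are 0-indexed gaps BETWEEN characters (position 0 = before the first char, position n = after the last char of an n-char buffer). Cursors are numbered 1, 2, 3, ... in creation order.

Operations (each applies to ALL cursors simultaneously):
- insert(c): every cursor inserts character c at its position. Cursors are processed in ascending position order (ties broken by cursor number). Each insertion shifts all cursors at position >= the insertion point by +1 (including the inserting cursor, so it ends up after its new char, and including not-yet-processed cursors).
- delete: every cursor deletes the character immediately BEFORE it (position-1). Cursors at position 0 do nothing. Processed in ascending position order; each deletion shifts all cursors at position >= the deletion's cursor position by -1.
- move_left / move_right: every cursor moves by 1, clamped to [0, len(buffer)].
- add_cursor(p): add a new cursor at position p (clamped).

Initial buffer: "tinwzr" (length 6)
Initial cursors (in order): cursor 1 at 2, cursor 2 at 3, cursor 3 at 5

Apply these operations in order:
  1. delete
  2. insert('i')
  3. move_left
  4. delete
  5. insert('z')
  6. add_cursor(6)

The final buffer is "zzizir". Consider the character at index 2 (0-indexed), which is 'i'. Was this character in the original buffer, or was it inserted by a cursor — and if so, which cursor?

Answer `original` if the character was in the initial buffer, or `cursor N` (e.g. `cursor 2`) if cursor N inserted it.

After op 1 (delete): buffer="twr" (len 3), cursors c1@1 c2@1 c3@2, authorship ...
After op 2 (insert('i')): buffer="tiiwir" (len 6), cursors c1@3 c2@3 c3@5, authorship .12.3.
After op 3 (move_left): buffer="tiiwir" (len 6), cursors c1@2 c2@2 c3@4, authorship .12.3.
After op 4 (delete): buffer="iir" (len 3), cursors c1@0 c2@0 c3@1, authorship 23.
After op 5 (insert('z')): buffer="zzizir" (len 6), cursors c1@2 c2@2 c3@4, authorship 12233.
After op 6 (add_cursor(6)): buffer="zzizir" (len 6), cursors c1@2 c2@2 c3@4 c4@6, authorship 12233.
Authorship (.=original, N=cursor N): 1 2 2 3 3 .
Index 2: author = 2

Answer: cursor 2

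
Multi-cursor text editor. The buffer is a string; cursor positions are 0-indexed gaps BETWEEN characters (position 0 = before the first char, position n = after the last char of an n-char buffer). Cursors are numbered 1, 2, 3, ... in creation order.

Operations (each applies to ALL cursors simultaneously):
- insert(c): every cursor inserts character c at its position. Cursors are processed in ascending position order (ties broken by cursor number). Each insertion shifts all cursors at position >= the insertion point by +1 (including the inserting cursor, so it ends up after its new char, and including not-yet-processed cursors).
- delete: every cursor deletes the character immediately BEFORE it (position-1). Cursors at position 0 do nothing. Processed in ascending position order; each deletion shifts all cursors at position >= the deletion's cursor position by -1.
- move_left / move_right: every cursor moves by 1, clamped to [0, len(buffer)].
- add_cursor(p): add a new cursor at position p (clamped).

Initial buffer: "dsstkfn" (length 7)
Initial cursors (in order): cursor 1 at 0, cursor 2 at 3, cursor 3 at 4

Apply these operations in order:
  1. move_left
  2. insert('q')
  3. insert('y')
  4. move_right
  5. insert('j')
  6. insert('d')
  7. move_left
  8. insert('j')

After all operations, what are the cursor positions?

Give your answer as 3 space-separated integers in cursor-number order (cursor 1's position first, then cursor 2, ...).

After op 1 (move_left): buffer="dsstkfn" (len 7), cursors c1@0 c2@2 c3@3, authorship .......
After op 2 (insert('q')): buffer="qdsqsqtkfn" (len 10), cursors c1@1 c2@4 c3@6, authorship 1..2.3....
After op 3 (insert('y')): buffer="qydsqysqytkfn" (len 13), cursors c1@2 c2@6 c3@9, authorship 11..22.33....
After op 4 (move_right): buffer="qydsqysqytkfn" (len 13), cursors c1@3 c2@7 c3@10, authorship 11..22.33....
After op 5 (insert('j')): buffer="qydjsqysjqytjkfn" (len 16), cursors c1@4 c2@9 c3@13, authorship 11.1.22.233.3...
After op 6 (insert('d')): buffer="qydjdsqysjdqytjdkfn" (len 19), cursors c1@5 c2@11 c3@16, authorship 11.11.22.2233.33...
After op 7 (move_left): buffer="qydjdsqysjdqytjdkfn" (len 19), cursors c1@4 c2@10 c3@15, authorship 11.11.22.2233.33...
After op 8 (insert('j')): buffer="qydjjdsqysjjdqytjjdkfn" (len 22), cursors c1@5 c2@12 c3@18, authorship 11.111.22.22233.333...

Answer: 5 12 18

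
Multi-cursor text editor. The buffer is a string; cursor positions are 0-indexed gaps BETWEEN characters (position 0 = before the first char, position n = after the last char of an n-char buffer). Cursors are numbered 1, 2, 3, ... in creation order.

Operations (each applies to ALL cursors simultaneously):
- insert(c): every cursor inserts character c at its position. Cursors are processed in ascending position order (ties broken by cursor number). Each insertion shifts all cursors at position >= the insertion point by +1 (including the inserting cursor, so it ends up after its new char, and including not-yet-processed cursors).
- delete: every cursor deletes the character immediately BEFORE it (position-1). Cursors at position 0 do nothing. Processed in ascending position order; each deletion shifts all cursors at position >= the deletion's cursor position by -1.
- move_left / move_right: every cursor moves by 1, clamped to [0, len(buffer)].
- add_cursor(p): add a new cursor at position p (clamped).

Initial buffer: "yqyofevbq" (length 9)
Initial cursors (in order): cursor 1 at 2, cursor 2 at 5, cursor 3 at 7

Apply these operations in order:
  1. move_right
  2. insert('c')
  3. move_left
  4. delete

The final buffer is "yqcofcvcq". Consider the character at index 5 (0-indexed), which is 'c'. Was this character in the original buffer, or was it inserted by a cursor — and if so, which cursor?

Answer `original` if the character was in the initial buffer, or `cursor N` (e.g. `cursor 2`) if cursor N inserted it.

Answer: cursor 2

Derivation:
After op 1 (move_right): buffer="yqyofevbq" (len 9), cursors c1@3 c2@6 c3@8, authorship .........
After op 2 (insert('c')): buffer="yqycofecvbcq" (len 12), cursors c1@4 c2@8 c3@11, authorship ...1...2..3.
After op 3 (move_left): buffer="yqycofecvbcq" (len 12), cursors c1@3 c2@7 c3@10, authorship ...1...2..3.
After op 4 (delete): buffer="yqcofcvcq" (len 9), cursors c1@2 c2@5 c3@7, authorship ..1..2.3.
Authorship (.=original, N=cursor N): . . 1 . . 2 . 3 .
Index 5: author = 2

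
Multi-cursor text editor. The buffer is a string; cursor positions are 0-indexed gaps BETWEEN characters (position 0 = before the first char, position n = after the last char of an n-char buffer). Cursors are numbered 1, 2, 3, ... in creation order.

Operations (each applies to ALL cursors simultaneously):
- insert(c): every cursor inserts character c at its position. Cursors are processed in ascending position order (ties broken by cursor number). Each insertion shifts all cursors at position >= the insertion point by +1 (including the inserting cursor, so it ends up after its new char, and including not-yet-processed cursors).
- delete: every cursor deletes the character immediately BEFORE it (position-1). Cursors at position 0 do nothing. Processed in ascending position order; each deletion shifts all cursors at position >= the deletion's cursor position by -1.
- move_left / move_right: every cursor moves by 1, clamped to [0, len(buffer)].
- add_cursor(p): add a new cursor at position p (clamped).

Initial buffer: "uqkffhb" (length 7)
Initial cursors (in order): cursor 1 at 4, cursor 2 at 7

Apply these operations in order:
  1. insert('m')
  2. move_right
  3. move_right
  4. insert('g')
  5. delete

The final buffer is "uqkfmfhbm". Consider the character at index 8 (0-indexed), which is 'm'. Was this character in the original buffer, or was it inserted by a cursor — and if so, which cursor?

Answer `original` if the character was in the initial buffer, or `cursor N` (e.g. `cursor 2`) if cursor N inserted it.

Answer: cursor 2

Derivation:
After op 1 (insert('m')): buffer="uqkfmfhbm" (len 9), cursors c1@5 c2@9, authorship ....1...2
After op 2 (move_right): buffer="uqkfmfhbm" (len 9), cursors c1@6 c2@9, authorship ....1...2
After op 3 (move_right): buffer="uqkfmfhbm" (len 9), cursors c1@7 c2@9, authorship ....1...2
After op 4 (insert('g')): buffer="uqkfmfhgbmg" (len 11), cursors c1@8 c2@11, authorship ....1..1.22
After op 5 (delete): buffer="uqkfmfhbm" (len 9), cursors c1@7 c2@9, authorship ....1...2
Authorship (.=original, N=cursor N): . . . . 1 . . . 2
Index 8: author = 2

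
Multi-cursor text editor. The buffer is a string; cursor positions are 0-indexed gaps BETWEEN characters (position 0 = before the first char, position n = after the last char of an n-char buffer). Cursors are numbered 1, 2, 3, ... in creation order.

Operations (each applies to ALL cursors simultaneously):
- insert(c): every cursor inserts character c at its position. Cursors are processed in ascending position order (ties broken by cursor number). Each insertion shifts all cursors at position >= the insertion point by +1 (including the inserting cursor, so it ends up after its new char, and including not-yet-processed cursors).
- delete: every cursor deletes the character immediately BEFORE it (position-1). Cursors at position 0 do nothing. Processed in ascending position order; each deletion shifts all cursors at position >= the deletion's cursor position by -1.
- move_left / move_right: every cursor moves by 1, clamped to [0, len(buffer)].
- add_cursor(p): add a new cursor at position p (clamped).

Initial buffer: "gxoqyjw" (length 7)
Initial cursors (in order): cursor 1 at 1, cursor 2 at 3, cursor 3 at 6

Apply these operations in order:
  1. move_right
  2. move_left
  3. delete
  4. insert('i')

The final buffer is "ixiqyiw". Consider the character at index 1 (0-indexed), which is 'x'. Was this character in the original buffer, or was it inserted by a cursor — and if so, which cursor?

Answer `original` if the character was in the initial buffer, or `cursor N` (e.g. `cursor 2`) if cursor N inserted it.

Answer: original

Derivation:
After op 1 (move_right): buffer="gxoqyjw" (len 7), cursors c1@2 c2@4 c3@7, authorship .......
After op 2 (move_left): buffer="gxoqyjw" (len 7), cursors c1@1 c2@3 c3@6, authorship .......
After op 3 (delete): buffer="xqyw" (len 4), cursors c1@0 c2@1 c3@3, authorship ....
After op 4 (insert('i')): buffer="ixiqyiw" (len 7), cursors c1@1 c2@3 c3@6, authorship 1.2..3.
Authorship (.=original, N=cursor N): 1 . 2 . . 3 .
Index 1: author = original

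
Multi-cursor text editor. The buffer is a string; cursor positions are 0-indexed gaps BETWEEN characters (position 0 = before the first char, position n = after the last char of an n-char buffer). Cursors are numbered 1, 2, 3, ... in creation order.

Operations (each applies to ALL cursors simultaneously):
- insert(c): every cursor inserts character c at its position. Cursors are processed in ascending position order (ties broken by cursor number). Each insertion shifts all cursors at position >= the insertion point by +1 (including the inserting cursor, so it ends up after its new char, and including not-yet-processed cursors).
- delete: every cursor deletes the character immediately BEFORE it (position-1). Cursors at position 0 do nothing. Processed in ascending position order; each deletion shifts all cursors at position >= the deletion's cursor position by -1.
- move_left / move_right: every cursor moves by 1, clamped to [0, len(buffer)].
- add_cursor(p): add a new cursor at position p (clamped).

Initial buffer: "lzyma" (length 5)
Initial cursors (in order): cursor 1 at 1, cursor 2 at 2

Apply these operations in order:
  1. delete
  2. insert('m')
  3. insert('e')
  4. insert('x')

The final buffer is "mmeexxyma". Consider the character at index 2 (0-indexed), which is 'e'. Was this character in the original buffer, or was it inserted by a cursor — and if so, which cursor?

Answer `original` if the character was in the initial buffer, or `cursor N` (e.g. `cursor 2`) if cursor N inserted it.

Answer: cursor 1

Derivation:
After op 1 (delete): buffer="yma" (len 3), cursors c1@0 c2@0, authorship ...
After op 2 (insert('m')): buffer="mmyma" (len 5), cursors c1@2 c2@2, authorship 12...
After op 3 (insert('e')): buffer="mmeeyma" (len 7), cursors c1@4 c2@4, authorship 1212...
After op 4 (insert('x')): buffer="mmeexxyma" (len 9), cursors c1@6 c2@6, authorship 121212...
Authorship (.=original, N=cursor N): 1 2 1 2 1 2 . . .
Index 2: author = 1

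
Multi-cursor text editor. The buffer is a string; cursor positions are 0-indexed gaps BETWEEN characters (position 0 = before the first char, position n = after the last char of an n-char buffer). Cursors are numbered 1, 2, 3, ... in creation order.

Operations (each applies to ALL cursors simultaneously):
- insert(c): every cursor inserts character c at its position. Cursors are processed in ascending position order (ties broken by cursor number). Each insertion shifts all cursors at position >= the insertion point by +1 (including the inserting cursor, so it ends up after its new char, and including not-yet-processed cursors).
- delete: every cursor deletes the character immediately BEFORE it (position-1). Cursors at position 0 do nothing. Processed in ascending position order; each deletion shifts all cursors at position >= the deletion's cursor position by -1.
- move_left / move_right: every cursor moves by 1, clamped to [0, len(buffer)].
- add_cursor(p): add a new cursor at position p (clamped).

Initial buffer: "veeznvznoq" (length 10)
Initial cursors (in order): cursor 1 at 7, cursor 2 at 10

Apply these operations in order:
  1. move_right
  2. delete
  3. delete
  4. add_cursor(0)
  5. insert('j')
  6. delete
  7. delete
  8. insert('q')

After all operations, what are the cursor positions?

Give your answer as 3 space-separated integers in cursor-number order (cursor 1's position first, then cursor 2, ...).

After op 1 (move_right): buffer="veeznvznoq" (len 10), cursors c1@8 c2@10, authorship ..........
After op 2 (delete): buffer="veeznvzo" (len 8), cursors c1@7 c2@8, authorship ........
After op 3 (delete): buffer="veeznv" (len 6), cursors c1@6 c2@6, authorship ......
After op 4 (add_cursor(0)): buffer="veeznv" (len 6), cursors c3@0 c1@6 c2@6, authorship ......
After op 5 (insert('j')): buffer="jveeznvjj" (len 9), cursors c3@1 c1@9 c2@9, authorship 3......12
After op 6 (delete): buffer="veeznv" (len 6), cursors c3@0 c1@6 c2@6, authorship ......
After op 7 (delete): buffer="veez" (len 4), cursors c3@0 c1@4 c2@4, authorship ....
After op 8 (insert('q')): buffer="qveezqq" (len 7), cursors c3@1 c1@7 c2@7, authorship 3....12

Answer: 7 7 1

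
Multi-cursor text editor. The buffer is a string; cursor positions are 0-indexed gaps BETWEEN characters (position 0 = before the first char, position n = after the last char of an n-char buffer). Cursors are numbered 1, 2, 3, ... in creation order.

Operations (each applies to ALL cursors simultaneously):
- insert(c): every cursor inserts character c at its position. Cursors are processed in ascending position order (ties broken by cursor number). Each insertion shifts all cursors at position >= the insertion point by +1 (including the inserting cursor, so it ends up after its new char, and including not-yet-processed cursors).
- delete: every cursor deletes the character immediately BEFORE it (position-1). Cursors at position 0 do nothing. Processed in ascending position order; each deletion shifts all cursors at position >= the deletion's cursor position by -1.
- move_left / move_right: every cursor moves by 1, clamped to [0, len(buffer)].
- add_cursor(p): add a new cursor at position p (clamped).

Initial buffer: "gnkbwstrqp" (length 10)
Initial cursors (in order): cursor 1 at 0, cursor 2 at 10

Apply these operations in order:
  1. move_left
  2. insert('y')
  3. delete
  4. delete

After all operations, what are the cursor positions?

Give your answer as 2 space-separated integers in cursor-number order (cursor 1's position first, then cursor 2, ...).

Answer: 0 8

Derivation:
After op 1 (move_left): buffer="gnkbwstrqp" (len 10), cursors c1@0 c2@9, authorship ..........
After op 2 (insert('y')): buffer="ygnkbwstrqyp" (len 12), cursors c1@1 c2@11, authorship 1.........2.
After op 3 (delete): buffer="gnkbwstrqp" (len 10), cursors c1@0 c2@9, authorship ..........
After op 4 (delete): buffer="gnkbwstrp" (len 9), cursors c1@0 c2@8, authorship .........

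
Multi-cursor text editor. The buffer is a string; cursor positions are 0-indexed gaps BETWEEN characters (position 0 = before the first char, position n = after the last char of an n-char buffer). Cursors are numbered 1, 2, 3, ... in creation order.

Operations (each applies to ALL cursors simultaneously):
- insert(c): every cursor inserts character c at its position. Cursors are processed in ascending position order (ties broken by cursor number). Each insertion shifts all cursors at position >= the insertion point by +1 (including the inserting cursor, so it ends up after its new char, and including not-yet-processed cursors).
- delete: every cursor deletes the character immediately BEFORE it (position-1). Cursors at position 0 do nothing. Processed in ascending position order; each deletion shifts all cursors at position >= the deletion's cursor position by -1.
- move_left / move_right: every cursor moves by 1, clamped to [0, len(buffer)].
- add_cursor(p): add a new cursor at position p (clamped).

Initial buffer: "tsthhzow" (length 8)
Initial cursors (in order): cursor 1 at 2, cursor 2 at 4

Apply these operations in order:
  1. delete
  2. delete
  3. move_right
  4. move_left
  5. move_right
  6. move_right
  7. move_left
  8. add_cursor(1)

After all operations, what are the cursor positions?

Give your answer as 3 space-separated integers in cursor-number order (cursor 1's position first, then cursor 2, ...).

Answer: 1 1 1

Derivation:
After op 1 (delete): buffer="tthzow" (len 6), cursors c1@1 c2@2, authorship ......
After op 2 (delete): buffer="hzow" (len 4), cursors c1@0 c2@0, authorship ....
After op 3 (move_right): buffer="hzow" (len 4), cursors c1@1 c2@1, authorship ....
After op 4 (move_left): buffer="hzow" (len 4), cursors c1@0 c2@0, authorship ....
After op 5 (move_right): buffer="hzow" (len 4), cursors c1@1 c2@1, authorship ....
After op 6 (move_right): buffer="hzow" (len 4), cursors c1@2 c2@2, authorship ....
After op 7 (move_left): buffer="hzow" (len 4), cursors c1@1 c2@1, authorship ....
After op 8 (add_cursor(1)): buffer="hzow" (len 4), cursors c1@1 c2@1 c3@1, authorship ....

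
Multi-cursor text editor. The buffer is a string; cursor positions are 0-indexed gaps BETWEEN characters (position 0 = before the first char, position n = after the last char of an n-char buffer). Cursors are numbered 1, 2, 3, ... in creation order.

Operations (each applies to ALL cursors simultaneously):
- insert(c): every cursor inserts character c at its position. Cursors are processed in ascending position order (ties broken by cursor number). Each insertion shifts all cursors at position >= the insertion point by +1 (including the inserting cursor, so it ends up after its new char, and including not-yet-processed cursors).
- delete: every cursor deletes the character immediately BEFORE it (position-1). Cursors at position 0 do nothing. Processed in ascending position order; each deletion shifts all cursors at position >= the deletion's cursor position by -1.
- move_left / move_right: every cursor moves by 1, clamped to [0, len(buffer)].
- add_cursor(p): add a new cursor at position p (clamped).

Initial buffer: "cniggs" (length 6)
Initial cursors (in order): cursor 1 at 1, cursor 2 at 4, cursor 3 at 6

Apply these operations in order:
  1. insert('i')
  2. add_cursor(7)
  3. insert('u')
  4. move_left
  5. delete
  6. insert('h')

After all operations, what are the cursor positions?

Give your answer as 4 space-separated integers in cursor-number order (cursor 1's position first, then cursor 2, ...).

Answer: 2 7 12 9

Derivation:
After op 1 (insert('i')): buffer="cinigigsi" (len 9), cursors c1@2 c2@6 c3@9, authorship .1...2..3
After op 2 (add_cursor(7)): buffer="cinigigsi" (len 9), cursors c1@2 c2@6 c4@7 c3@9, authorship .1...2..3
After op 3 (insert('u')): buffer="ciunigiugusiu" (len 13), cursors c1@3 c2@8 c4@10 c3@13, authorship .11...22.4.33
After op 4 (move_left): buffer="ciunigiugusiu" (len 13), cursors c1@2 c2@7 c4@9 c3@12, authorship .11...22.4.33
After op 5 (delete): buffer="cuniguusu" (len 9), cursors c1@1 c2@5 c4@6 c3@8, authorship .1...24.3
After op 6 (insert('h')): buffer="chunighuhushu" (len 13), cursors c1@2 c2@7 c4@9 c3@12, authorship .11...2244.33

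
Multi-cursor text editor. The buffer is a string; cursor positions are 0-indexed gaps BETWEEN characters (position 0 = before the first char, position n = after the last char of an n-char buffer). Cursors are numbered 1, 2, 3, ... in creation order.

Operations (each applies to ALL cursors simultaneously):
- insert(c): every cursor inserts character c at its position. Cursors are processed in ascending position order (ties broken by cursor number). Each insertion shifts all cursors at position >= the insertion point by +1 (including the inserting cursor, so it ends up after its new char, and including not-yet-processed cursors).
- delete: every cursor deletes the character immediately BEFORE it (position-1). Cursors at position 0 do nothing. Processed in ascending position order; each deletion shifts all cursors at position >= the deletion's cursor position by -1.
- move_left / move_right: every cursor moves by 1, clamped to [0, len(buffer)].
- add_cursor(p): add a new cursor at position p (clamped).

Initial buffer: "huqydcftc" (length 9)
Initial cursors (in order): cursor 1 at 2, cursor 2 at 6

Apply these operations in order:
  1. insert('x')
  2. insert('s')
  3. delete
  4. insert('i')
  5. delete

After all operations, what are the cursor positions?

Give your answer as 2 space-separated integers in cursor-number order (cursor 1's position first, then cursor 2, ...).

After op 1 (insert('x')): buffer="huxqydcxftc" (len 11), cursors c1@3 c2@8, authorship ..1....2...
After op 2 (insert('s')): buffer="huxsqydcxsftc" (len 13), cursors c1@4 c2@10, authorship ..11....22...
After op 3 (delete): buffer="huxqydcxftc" (len 11), cursors c1@3 c2@8, authorship ..1....2...
After op 4 (insert('i')): buffer="huxiqydcxiftc" (len 13), cursors c1@4 c2@10, authorship ..11....22...
After op 5 (delete): buffer="huxqydcxftc" (len 11), cursors c1@3 c2@8, authorship ..1....2...

Answer: 3 8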